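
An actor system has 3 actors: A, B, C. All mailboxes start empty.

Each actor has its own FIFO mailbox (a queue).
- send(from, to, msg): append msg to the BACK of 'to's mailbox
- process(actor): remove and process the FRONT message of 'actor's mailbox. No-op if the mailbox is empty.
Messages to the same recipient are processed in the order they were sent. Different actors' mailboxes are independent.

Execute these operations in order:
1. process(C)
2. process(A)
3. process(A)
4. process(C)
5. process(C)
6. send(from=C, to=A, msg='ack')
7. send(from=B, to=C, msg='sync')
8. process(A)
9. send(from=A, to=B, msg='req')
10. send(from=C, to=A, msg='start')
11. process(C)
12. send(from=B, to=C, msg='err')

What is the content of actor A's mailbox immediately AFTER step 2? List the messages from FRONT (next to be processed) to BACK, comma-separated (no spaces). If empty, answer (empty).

After 1 (process(C)): A:[] B:[] C:[]
After 2 (process(A)): A:[] B:[] C:[]

(empty)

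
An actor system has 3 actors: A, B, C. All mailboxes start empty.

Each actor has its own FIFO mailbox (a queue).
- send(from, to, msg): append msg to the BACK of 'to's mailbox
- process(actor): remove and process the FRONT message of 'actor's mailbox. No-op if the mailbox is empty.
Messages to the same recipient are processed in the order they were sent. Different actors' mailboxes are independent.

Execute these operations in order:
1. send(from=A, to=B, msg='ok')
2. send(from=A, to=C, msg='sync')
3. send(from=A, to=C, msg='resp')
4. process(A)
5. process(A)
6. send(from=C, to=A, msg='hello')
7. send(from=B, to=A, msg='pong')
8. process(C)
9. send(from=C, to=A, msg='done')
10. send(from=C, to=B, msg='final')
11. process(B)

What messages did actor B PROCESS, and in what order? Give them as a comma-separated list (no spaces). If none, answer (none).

Answer: ok

Derivation:
After 1 (send(from=A, to=B, msg='ok')): A:[] B:[ok] C:[]
After 2 (send(from=A, to=C, msg='sync')): A:[] B:[ok] C:[sync]
After 3 (send(from=A, to=C, msg='resp')): A:[] B:[ok] C:[sync,resp]
After 4 (process(A)): A:[] B:[ok] C:[sync,resp]
After 5 (process(A)): A:[] B:[ok] C:[sync,resp]
After 6 (send(from=C, to=A, msg='hello')): A:[hello] B:[ok] C:[sync,resp]
After 7 (send(from=B, to=A, msg='pong')): A:[hello,pong] B:[ok] C:[sync,resp]
After 8 (process(C)): A:[hello,pong] B:[ok] C:[resp]
After 9 (send(from=C, to=A, msg='done')): A:[hello,pong,done] B:[ok] C:[resp]
After 10 (send(from=C, to=B, msg='final')): A:[hello,pong,done] B:[ok,final] C:[resp]
After 11 (process(B)): A:[hello,pong,done] B:[final] C:[resp]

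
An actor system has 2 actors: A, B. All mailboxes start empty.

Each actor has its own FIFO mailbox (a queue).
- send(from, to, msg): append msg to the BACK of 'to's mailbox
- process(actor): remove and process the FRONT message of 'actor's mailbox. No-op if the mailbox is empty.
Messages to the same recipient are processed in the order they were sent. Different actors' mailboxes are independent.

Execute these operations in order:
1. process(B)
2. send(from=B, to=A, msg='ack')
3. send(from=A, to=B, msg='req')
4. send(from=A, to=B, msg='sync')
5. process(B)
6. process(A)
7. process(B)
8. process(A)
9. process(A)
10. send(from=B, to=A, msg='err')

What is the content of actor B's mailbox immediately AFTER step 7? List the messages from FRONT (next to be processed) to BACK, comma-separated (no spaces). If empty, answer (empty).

After 1 (process(B)): A:[] B:[]
After 2 (send(from=B, to=A, msg='ack')): A:[ack] B:[]
After 3 (send(from=A, to=B, msg='req')): A:[ack] B:[req]
After 4 (send(from=A, to=B, msg='sync')): A:[ack] B:[req,sync]
After 5 (process(B)): A:[ack] B:[sync]
After 6 (process(A)): A:[] B:[sync]
After 7 (process(B)): A:[] B:[]

(empty)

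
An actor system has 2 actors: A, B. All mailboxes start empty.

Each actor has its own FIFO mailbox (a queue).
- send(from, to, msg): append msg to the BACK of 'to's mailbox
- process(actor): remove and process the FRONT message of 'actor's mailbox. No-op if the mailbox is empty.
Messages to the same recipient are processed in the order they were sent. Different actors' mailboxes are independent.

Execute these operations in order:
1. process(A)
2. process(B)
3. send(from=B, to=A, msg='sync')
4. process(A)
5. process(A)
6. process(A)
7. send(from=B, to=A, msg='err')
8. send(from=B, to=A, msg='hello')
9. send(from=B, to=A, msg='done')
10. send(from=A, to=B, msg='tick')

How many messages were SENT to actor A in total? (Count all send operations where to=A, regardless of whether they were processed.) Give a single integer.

After 1 (process(A)): A:[] B:[]
After 2 (process(B)): A:[] B:[]
After 3 (send(from=B, to=A, msg='sync')): A:[sync] B:[]
After 4 (process(A)): A:[] B:[]
After 5 (process(A)): A:[] B:[]
After 6 (process(A)): A:[] B:[]
After 7 (send(from=B, to=A, msg='err')): A:[err] B:[]
After 8 (send(from=B, to=A, msg='hello')): A:[err,hello] B:[]
After 9 (send(from=B, to=A, msg='done')): A:[err,hello,done] B:[]
After 10 (send(from=A, to=B, msg='tick')): A:[err,hello,done] B:[tick]

Answer: 4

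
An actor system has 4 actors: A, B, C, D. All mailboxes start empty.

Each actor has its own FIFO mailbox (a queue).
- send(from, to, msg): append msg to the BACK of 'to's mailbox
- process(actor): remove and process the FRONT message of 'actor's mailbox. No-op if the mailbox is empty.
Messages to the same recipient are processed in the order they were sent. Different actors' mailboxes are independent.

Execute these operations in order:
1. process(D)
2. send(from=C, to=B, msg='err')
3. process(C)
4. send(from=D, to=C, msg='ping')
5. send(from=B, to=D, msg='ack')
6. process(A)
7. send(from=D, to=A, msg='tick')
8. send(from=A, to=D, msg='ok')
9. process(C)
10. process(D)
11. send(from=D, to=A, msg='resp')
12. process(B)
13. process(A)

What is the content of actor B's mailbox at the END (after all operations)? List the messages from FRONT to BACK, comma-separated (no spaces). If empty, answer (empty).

Answer: (empty)

Derivation:
After 1 (process(D)): A:[] B:[] C:[] D:[]
After 2 (send(from=C, to=B, msg='err')): A:[] B:[err] C:[] D:[]
After 3 (process(C)): A:[] B:[err] C:[] D:[]
After 4 (send(from=D, to=C, msg='ping')): A:[] B:[err] C:[ping] D:[]
After 5 (send(from=B, to=D, msg='ack')): A:[] B:[err] C:[ping] D:[ack]
After 6 (process(A)): A:[] B:[err] C:[ping] D:[ack]
After 7 (send(from=D, to=A, msg='tick')): A:[tick] B:[err] C:[ping] D:[ack]
After 8 (send(from=A, to=D, msg='ok')): A:[tick] B:[err] C:[ping] D:[ack,ok]
After 9 (process(C)): A:[tick] B:[err] C:[] D:[ack,ok]
After 10 (process(D)): A:[tick] B:[err] C:[] D:[ok]
After 11 (send(from=D, to=A, msg='resp')): A:[tick,resp] B:[err] C:[] D:[ok]
After 12 (process(B)): A:[tick,resp] B:[] C:[] D:[ok]
After 13 (process(A)): A:[resp] B:[] C:[] D:[ok]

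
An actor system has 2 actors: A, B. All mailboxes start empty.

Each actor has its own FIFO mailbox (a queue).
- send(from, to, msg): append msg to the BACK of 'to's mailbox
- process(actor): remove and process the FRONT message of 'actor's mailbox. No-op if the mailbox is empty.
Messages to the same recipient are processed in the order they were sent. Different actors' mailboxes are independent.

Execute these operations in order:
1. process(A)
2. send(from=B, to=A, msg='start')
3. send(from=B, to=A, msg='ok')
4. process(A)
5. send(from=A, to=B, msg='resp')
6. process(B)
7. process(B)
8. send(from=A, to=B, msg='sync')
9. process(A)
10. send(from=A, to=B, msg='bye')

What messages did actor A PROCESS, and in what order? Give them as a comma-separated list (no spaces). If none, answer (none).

Answer: start,ok

Derivation:
After 1 (process(A)): A:[] B:[]
After 2 (send(from=B, to=A, msg='start')): A:[start] B:[]
After 3 (send(from=B, to=A, msg='ok')): A:[start,ok] B:[]
After 4 (process(A)): A:[ok] B:[]
After 5 (send(from=A, to=B, msg='resp')): A:[ok] B:[resp]
After 6 (process(B)): A:[ok] B:[]
After 7 (process(B)): A:[ok] B:[]
After 8 (send(from=A, to=B, msg='sync')): A:[ok] B:[sync]
After 9 (process(A)): A:[] B:[sync]
After 10 (send(from=A, to=B, msg='bye')): A:[] B:[sync,bye]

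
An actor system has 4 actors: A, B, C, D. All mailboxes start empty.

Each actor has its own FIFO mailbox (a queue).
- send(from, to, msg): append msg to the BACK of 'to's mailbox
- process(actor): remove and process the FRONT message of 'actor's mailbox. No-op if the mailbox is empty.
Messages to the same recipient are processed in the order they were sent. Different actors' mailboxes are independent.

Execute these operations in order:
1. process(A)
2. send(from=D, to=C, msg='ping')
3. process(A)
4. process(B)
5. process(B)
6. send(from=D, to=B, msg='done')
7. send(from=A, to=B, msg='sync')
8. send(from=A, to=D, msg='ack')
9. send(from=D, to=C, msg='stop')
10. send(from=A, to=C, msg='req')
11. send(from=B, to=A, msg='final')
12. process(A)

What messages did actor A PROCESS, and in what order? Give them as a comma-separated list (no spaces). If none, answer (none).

Answer: final

Derivation:
After 1 (process(A)): A:[] B:[] C:[] D:[]
After 2 (send(from=D, to=C, msg='ping')): A:[] B:[] C:[ping] D:[]
After 3 (process(A)): A:[] B:[] C:[ping] D:[]
After 4 (process(B)): A:[] B:[] C:[ping] D:[]
After 5 (process(B)): A:[] B:[] C:[ping] D:[]
After 6 (send(from=D, to=B, msg='done')): A:[] B:[done] C:[ping] D:[]
After 7 (send(from=A, to=B, msg='sync')): A:[] B:[done,sync] C:[ping] D:[]
After 8 (send(from=A, to=D, msg='ack')): A:[] B:[done,sync] C:[ping] D:[ack]
After 9 (send(from=D, to=C, msg='stop')): A:[] B:[done,sync] C:[ping,stop] D:[ack]
After 10 (send(from=A, to=C, msg='req')): A:[] B:[done,sync] C:[ping,stop,req] D:[ack]
After 11 (send(from=B, to=A, msg='final')): A:[final] B:[done,sync] C:[ping,stop,req] D:[ack]
After 12 (process(A)): A:[] B:[done,sync] C:[ping,stop,req] D:[ack]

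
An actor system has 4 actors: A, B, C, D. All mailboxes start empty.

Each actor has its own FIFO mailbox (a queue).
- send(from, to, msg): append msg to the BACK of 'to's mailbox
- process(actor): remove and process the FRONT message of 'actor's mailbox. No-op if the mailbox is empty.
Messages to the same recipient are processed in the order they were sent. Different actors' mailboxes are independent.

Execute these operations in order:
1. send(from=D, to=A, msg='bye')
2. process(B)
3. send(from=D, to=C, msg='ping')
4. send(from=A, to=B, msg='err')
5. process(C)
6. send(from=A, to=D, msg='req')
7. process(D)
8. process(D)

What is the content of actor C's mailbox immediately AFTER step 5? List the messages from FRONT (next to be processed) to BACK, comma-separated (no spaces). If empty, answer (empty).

After 1 (send(from=D, to=A, msg='bye')): A:[bye] B:[] C:[] D:[]
After 2 (process(B)): A:[bye] B:[] C:[] D:[]
After 3 (send(from=D, to=C, msg='ping')): A:[bye] B:[] C:[ping] D:[]
After 4 (send(from=A, to=B, msg='err')): A:[bye] B:[err] C:[ping] D:[]
After 5 (process(C)): A:[bye] B:[err] C:[] D:[]

(empty)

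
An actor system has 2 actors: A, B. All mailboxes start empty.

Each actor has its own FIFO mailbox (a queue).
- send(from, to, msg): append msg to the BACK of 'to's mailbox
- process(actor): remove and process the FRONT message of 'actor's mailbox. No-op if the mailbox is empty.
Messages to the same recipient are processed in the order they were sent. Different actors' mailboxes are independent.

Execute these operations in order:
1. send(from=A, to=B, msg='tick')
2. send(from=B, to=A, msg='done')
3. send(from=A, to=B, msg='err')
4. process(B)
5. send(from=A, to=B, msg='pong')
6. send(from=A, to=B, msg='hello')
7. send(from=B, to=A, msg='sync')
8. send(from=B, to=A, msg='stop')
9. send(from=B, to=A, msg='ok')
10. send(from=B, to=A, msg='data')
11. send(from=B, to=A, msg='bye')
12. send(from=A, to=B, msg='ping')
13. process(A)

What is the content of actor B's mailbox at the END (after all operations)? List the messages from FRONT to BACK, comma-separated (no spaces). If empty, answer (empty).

After 1 (send(from=A, to=B, msg='tick')): A:[] B:[tick]
After 2 (send(from=B, to=A, msg='done')): A:[done] B:[tick]
After 3 (send(from=A, to=B, msg='err')): A:[done] B:[tick,err]
After 4 (process(B)): A:[done] B:[err]
After 5 (send(from=A, to=B, msg='pong')): A:[done] B:[err,pong]
After 6 (send(from=A, to=B, msg='hello')): A:[done] B:[err,pong,hello]
After 7 (send(from=B, to=A, msg='sync')): A:[done,sync] B:[err,pong,hello]
After 8 (send(from=B, to=A, msg='stop')): A:[done,sync,stop] B:[err,pong,hello]
After 9 (send(from=B, to=A, msg='ok')): A:[done,sync,stop,ok] B:[err,pong,hello]
After 10 (send(from=B, to=A, msg='data')): A:[done,sync,stop,ok,data] B:[err,pong,hello]
After 11 (send(from=B, to=A, msg='bye')): A:[done,sync,stop,ok,data,bye] B:[err,pong,hello]
After 12 (send(from=A, to=B, msg='ping')): A:[done,sync,stop,ok,data,bye] B:[err,pong,hello,ping]
After 13 (process(A)): A:[sync,stop,ok,data,bye] B:[err,pong,hello,ping]

Answer: err,pong,hello,ping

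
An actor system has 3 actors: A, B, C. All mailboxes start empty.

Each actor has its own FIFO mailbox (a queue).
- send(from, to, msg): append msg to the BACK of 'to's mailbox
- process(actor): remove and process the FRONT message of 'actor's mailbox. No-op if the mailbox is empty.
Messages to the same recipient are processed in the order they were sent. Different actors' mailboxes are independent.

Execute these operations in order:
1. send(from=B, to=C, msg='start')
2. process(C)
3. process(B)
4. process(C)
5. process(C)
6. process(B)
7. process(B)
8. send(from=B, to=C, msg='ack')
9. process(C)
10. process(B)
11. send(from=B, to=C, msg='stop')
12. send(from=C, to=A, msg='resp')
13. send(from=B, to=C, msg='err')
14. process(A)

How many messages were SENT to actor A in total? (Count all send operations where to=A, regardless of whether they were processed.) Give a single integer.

Answer: 1

Derivation:
After 1 (send(from=B, to=C, msg='start')): A:[] B:[] C:[start]
After 2 (process(C)): A:[] B:[] C:[]
After 3 (process(B)): A:[] B:[] C:[]
After 4 (process(C)): A:[] B:[] C:[]
After 5 (process(C)): A:[] B:[] C:[]
After 6 (process(B)): A:[] B:[] C:[]
After 7 (process(B)): A:[] B:[] C:[]
After 8 (send(from=B, to=C, msg='ack')): A:[] B:[] C:[ack]
After 9 (process(C)): A:[] B:[] C:[]
After 10 (process(B)): A:[] B:[] C:[]
After 11 (send(from=B, to=C, msg='stop')): A:[] B:[] C:[stop]
After 12 (send(from=C, to=A, msg='resp')): A:[resp] B:[] C:[stop]
After 13 (send(from=B, to=C, msg='err')): A:[resp] B:[] C:[stop,err]
After 14 (process(A)): A:[] B:[] C:[stop,err]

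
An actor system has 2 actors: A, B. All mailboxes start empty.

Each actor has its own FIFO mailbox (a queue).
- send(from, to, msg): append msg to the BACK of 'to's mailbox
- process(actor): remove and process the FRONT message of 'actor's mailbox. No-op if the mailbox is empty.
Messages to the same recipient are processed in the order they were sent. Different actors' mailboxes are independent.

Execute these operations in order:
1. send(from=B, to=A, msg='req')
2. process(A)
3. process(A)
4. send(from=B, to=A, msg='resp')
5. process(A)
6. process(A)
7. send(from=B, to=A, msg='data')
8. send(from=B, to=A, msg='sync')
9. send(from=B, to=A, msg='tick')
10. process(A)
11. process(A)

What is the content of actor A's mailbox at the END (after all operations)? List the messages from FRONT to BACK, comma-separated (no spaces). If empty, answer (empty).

After 1 (send(from=B, to=A, msg='req')): A:[req] B:[]
After 2 (process(A)): A:[] B:[]
After 3 (process(A)): A:[] B:[]
After 4 (send(from=B, to=A, msg='resp')): A:[resp] B:[]
After 5 (process(A)): A:[] B:[]
After 6 (process(A)): A:[] B:[]
After 7 (send(from=B, to=A, msg='data')): A:[data] B:[]
After 8 (send(from=B, to=A, msg='sync')): A:[data,sync] B:[]
After 9 (send(from=B, to=A, msg='tick')): A:[data,sync,tick] B:[]
After 10 (process(A)): A:[sync,tick] B:[]
After 11 (process(A)): A:[tick] B:[]

Answer: tick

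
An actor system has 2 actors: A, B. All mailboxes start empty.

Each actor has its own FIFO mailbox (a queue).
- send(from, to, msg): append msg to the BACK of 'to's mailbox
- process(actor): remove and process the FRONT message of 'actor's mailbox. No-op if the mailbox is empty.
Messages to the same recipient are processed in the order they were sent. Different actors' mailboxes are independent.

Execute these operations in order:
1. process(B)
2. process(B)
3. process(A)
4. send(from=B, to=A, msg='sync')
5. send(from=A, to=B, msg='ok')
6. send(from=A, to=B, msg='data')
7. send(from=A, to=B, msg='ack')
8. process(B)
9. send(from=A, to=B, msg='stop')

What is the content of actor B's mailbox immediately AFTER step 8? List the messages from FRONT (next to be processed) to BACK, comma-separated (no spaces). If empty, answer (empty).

After 1 (process(B)): A:[] B:[]
After 2 (process(B)): A:[] B:[]
After 3 (process(A)): A:[] B:[]
After 4 (send(from=B, to=A, msg='sync')): A:[sync] B:[]
After 5 (send(from=A, to=B, msg='ok')): A:[sync] B:[ok]
After 6 (send(from=A, to=B, msg='data')): A:[sync] B:[ok,data]
After 7 (send(from=A, to=B, msg='ack')): A:[sync] B:[ok,data,ack]
After 8 (process(B)): A:[sync] B:[data,ack]

data,ack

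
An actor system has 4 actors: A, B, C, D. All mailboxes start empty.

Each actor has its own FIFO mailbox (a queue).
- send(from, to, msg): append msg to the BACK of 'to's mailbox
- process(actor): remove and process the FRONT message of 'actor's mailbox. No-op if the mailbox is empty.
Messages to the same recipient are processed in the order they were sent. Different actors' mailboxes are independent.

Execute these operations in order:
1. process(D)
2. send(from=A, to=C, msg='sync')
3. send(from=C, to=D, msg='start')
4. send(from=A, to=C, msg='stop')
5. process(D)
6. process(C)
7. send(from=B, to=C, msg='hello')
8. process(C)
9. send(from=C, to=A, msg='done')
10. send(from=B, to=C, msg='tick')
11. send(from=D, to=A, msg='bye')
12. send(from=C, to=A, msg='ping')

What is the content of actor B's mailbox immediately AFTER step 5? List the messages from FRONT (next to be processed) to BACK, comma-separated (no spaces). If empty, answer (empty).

After 1 (process(D)): A:[] B:[] C:[] D:[]
After 2 (send(from=A, to=C, msg='sync')): A:[] B:[] C:[sync] D:[]
After 3 (send(from=C, to=D, msg='start')): A:[] B:[] C:[sync] D:[start]
After 4 (send(from=A, to=C, msg='stop')): A:[] B:[] C:[sync,stop] D:[start]
After 5 (process(D)): A:[] B:[] C:[sync,stop] D:[]

(empty)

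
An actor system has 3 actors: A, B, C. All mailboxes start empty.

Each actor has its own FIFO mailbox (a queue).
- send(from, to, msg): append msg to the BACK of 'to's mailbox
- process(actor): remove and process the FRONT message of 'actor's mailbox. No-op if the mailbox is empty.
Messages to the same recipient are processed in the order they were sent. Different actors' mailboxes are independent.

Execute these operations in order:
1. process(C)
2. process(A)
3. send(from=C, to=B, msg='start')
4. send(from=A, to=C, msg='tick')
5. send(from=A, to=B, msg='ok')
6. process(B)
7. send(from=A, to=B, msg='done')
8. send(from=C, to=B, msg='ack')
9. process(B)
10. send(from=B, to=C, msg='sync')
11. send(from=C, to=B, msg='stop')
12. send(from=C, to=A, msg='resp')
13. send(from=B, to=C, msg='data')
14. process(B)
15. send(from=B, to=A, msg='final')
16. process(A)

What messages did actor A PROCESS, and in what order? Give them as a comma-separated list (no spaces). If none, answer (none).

Answer: resp

Derivation:
After 1 (process(C)): A:[] B:[] C:[]
After 2 (process(A)): A:[] B:[] C:[]
After 3 (send(from=C, to=B, msg='start')): A:[] B:[start] C:[]
After 4 (send(from=A, to=C, msg='tick')): A:[] B:[start] C:[tick]
After 5 (send(from=A, to=B, msg='ok')): A:[] B:[start,ok] C:[tick]
After 6 (process(B)): A:[] B:[ok] C:[tick]
After 7 (send(from=A, to=B, msg='done')): A:[] B:[ok,done] C:[tick]
After 8 (send(from=C, to=B, msg='ack')): A:[] B:[ok,done,ack] C:[tick]
After 9 (process(B)): A:[] B:[done,ack] C:[tick]
After 10 (send(from=B, to=C, msg='sync')): A:[] B:[done,ack] C:[tick,sync]
After 11 (send(from=C, to=B, msg='stop')): A:[] B:[done,ack,stop] C:[tick,sync]
After 12 (send(from=C, to=A, msg='resp')): A:[resp] B:[done,ack,stop] C:[tick,sync]
After 13 (send(from=B, to=C, msg='data')): A:[resp] B:[done,ack,stop] C:[tick,sync,data]
After 14 (process(B)): A:[resp] B:[ack,stop] C:[tick,sync,data]
After 15 (send(from=B, to=A, msg='final')): A:[resp,final] B:[ack,stop] C:[tick,sync,data]
After 16 (process(A)): A:[final] B:[ack,stop] C:[tick,sync,data]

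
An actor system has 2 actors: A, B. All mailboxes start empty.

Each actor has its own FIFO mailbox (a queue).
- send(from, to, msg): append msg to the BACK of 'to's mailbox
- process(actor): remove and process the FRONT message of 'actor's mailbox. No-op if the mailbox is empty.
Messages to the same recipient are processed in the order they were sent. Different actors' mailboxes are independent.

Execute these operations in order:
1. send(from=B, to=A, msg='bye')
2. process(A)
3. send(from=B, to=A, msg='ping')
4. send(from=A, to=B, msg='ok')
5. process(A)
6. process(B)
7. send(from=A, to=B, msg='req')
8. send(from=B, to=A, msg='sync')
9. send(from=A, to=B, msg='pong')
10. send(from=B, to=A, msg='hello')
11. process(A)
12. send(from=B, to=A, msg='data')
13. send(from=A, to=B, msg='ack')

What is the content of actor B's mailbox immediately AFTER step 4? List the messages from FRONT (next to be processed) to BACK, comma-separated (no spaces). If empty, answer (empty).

After 1 (send(from=B, to=A, msg='bye')): A:[bye] B:[]
After 2 (process(A)): A:[] B:[]
After 3 (send(from=B, to=A, msg='ping')): A:[ping] B:[]
After 4 (send(from=A, to=B, msg='ok')): A:[ping] B:[ok]

ok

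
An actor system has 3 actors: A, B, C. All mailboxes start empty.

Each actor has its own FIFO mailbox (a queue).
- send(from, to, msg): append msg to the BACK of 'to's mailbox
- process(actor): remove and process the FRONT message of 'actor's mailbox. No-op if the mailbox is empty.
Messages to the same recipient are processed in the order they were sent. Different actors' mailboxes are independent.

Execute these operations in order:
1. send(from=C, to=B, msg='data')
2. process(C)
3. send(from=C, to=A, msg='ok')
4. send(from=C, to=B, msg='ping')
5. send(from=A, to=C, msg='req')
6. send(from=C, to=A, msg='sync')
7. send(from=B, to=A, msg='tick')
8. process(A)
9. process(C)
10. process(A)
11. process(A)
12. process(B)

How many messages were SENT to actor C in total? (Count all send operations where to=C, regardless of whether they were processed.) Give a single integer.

Answer: 1

Derivation:
After 1 (send(from=C, to=B, msg='data')): A:[] B:[data] C:[]
After 2 (process(C)): A:[] B:[data] C:[]
After 3 (send(from=C, to=A, msg='ok')): A:[ok] B:[data] C:[]
After 4 (send(from=C, to=B, msg='ping')): A:[ok] B:[data,ping] C:[]
After 5 (send(from=A, to=C, msg='req')): A:[ok] B:[data,ping] C:[req]
After 6 (send(from=C, to=A, msg='sync')): A:[ok,sync] B:[data,ping] C:[req]
After 7 (send(from=B, to=A, msg='tick')): A:[ok,sync,tick] B:[data,ping] C:[req]
After 8 (process(A)): A:[sync,tick] B:[data,ping] C:[req]
After 9 (process(C)): A:[sync,tick] B:[data,ping] C:[]
After 10 (process(A)): A:[tick] B:[data,ping] C:[]
After 11 (process(A)): A:[] B:[data,ping] C:[]
After 12 (process(B)): A:[] B:[ping] C:[]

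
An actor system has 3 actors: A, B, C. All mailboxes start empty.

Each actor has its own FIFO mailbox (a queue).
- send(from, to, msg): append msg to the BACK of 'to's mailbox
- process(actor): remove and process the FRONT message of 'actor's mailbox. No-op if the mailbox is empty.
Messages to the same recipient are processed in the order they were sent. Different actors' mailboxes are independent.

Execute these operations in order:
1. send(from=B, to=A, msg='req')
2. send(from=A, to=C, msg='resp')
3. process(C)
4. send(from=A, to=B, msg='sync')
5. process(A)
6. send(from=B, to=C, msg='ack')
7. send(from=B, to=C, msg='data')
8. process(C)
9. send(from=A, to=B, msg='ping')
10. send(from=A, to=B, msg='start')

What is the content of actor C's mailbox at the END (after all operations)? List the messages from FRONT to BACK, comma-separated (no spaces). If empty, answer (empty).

After 1 (send(from=B, to=A, msg='req')): A:[req] B:[] C:[]
After 2 (send(from=A, to=C, msg='resp')): A:[req] B:[] C:[resp]
After 3 (process(C)): A:[req] B:[] C:[]
After 4 (send(from=A, to=B, msg='sync')): A:[req] B:[sync] C:[]
After 5 (process(A)): A:[] B:[sync] C:[]
After 6 (send(from=B, to=C, msg='ack')): A:[] B:[sync] C:[ack]
After 7 (send(from=B, to=C, msg='data')): A:[] B:[sync] C:[ack,data]
After 8 (process(C)): A:[] B:[sync] C:[data]
After 9 (send(from=A, to=B, msg='ping')): A:[] B:[sync,ping] C:[data]
After 10 (send(from=A, to=B, msg='start')): A:[] B:[sync,ping,start] C:[data]

Answer: data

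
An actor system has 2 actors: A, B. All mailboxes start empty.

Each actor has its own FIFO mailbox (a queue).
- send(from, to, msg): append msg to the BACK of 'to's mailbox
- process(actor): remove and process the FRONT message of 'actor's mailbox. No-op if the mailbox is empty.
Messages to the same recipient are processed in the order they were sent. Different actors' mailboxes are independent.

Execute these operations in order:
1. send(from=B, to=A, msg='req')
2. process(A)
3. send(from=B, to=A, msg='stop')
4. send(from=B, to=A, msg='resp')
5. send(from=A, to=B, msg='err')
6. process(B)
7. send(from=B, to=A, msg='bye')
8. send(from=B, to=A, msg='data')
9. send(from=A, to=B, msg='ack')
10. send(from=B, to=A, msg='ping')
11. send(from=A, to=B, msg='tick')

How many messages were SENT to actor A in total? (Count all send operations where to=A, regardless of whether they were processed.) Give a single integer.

Answer: 6

Derivation:
After 1 (send(from=B, to=A, msg='req')): A:[req] B:[]
After 2 (process(A)): A:[] B:[]
After 3 (send(from=B, to=A, msg='stop')): A:[stop] B:[]
After 4 (send(from=B, to=A, msg='resp')): A:[stop,resp] B:[]
After 5 (send(from=A, to=B, msg='err')): A:[stop,resp] B:[err]
After 6 (process(B)): A:[stop,resp] B:[]
After 7 (send(from=B, to=A, msg='bye')): A:[stop,resp,bye] B:[]
After 8 (send(from=B, to=A, msg='data')): A:[stop,resp,bye,data] B:[]
After 9 (send(from=A, to=B, msg='ack')): A:[stop,resp,bye,data] B:[ack]
After 10 (send(from=B, to=A, msg='ping')): A:[stop,resp,bye,data,ping] B:[ack]
After 11 (send(from=A, to=B, msg='tick')): A:[stop,resp,bye,data,ping] B:[ack,tick]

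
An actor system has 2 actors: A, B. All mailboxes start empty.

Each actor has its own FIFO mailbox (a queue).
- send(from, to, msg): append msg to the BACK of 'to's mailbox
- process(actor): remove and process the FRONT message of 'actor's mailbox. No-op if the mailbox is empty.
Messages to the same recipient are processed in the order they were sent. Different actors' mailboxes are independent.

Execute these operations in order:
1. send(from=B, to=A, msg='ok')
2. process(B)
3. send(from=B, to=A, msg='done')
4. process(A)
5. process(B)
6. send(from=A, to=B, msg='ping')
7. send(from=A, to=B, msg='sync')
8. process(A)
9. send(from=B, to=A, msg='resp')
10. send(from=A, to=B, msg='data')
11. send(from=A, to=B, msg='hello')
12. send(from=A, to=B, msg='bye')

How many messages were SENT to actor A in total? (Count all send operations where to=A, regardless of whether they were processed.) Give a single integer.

Answer: 3

Derivation:
After 1 (send(from=B, to=A, msg='ok')): A:[ok] B:[]
After 2 (process(B)): A:[ok] B:[]
After 3 (send(from=B, to=A, msg='done')): A:[ok,done] B:[]
After 4 (process(A)): A:[done] B:[]
After 5 (process(B)): A:[done] B:[]
After 6 (send(from=A, to=B, msg='ping')): A:[done] B:[ping]
After 7 (send(from=A, to=B, msg='sync')): A:[done] B:[ping,sync]
After 8 (process(A)): A:[] B:[ping,sync]
After 9 (send(from=B, to=A, msg='resp')): A:[resp] B:[ping,sync]
After 10 (send(from=A, to=B, msg='data')): A:[resp] B:[ping,sync,data]
After 11 (send(from=A, to=B, msg='hello')): A:[resp] B:[ping,sync,data,hello]
After 12 (send(from=A, to=B, msg='bye')): A:[resp] B:[ping,sync,data,hello,bye]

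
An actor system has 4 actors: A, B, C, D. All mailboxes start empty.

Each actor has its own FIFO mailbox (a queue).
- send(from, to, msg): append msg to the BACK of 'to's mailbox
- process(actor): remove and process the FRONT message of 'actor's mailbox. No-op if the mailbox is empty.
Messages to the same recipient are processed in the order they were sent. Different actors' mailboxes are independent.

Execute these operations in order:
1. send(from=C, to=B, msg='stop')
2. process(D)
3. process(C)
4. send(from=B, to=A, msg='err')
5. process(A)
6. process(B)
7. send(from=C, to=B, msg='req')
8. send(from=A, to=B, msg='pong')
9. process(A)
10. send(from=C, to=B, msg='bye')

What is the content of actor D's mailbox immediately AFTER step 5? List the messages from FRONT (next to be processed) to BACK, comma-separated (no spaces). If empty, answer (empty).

After 1 (send(from=C, to=B, msg='stop')): A:[] B:[stop] C:[] D:[]
After 2 (process(D)): A:[] B:[stop] C:[] D:[]
After 3 (process(C)): A:[] B:[stop] C:[] D:[]
After 4 (send(from=B, to=A, msg='err')): A:[err] B:[stop] C:[] D:[]
After 5 (process(A)): A:[] B:[stop] C:[] D:[]

(empty)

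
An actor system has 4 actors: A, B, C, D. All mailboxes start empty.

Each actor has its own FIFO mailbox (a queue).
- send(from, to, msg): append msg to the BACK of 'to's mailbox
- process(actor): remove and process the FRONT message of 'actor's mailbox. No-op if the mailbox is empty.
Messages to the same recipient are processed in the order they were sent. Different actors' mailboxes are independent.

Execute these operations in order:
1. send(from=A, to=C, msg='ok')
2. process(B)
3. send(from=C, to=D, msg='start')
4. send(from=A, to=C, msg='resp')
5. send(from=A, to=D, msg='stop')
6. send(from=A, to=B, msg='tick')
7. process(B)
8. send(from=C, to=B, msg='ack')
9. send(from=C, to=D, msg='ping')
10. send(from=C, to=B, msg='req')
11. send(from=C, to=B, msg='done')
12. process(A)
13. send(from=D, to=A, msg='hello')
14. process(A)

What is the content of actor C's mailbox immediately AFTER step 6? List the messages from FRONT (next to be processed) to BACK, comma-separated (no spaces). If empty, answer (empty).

After 1 (send(from=A, to=C, msg='ok')): A:[] B:[] C:[ok] D:[]
After 2 (process(B)): A:[] B:[] C:[ok] D:[]
After 3 (send(from=C, to=D, msg='start')): A:[] B:[] C:[ok] D:[start]
After 4 (send(from=A, to=C, msg='resp')): A:[] B:[] C:[ok,resp] D:[start]
After 5 (send(from=A, to=D, msg='stop')): A:[] B:[] C:[ok,resp] D:[start,stop]
After 6 (send(from=A, to=B, msg='tick')): A:[] B:[tick] C:[ok,resp] D:[start,stop]

ok,resp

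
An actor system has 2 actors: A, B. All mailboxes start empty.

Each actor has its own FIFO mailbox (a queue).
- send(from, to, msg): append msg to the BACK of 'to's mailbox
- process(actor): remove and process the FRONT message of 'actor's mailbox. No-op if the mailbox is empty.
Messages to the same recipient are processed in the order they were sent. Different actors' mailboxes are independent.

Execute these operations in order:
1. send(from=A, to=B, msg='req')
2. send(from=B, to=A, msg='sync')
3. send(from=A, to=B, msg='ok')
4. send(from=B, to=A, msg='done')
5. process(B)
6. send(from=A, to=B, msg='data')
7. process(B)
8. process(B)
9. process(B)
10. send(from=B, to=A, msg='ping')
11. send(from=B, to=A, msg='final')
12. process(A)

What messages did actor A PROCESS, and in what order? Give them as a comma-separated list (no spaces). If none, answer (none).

Answer: sync

Derivation:
After 1 (send(from=A, to=B, msg='req')): A:[] B:[req]
After 2 (send(from=B, to=A, msg='sync')): A:[sync] B:[req]
After 3 (send(from=A, to=B, msg='ok')): A:[sync] B:[req,ok]
After 4 (send(from=B, to=A, msg='done')): A:[sync,done] B:[req,ok]
After 5 (process(B)): A:[sync,done] B:[ok]
After 6 (send(from=A, to=B, msg='data')): A:[sync,done] B:[ok,data]
After 7 (process(B)): A:[sync,done] B:[data]
After 8 (process(B)): A:[sync,done] B:[]
After 9 (process(B)): A:[sync,done] B:[]
After 10 (send(from=B, to=A, msg='ping')): A:[sync,done,ping] B:[]
After 11 (send(from=B, to=A, msg='final')): A:[sync,done,ping,final] B:[]
After 12 (process(A)): A:[done,ping,final] B:[]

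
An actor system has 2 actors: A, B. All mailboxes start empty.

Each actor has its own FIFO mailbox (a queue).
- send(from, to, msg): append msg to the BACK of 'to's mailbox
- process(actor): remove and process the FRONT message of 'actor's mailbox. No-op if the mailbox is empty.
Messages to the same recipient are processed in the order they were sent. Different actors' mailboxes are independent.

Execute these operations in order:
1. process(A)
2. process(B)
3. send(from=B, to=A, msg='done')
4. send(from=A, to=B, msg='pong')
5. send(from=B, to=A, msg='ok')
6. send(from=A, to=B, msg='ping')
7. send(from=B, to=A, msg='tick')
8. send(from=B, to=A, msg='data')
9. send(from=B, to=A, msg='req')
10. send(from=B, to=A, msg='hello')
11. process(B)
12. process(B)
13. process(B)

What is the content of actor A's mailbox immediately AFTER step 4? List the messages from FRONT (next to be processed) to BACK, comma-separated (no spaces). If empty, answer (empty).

After 1 (process(A)): A:[] B:[]
After 2 (process(B)): A:[] B:[]
After 3 (send(from=B, to=A, msg='done')): A:[done] B:[]
After 4 (send(from=A, to=B, msg='pong')): A:[done] B:[pong]

done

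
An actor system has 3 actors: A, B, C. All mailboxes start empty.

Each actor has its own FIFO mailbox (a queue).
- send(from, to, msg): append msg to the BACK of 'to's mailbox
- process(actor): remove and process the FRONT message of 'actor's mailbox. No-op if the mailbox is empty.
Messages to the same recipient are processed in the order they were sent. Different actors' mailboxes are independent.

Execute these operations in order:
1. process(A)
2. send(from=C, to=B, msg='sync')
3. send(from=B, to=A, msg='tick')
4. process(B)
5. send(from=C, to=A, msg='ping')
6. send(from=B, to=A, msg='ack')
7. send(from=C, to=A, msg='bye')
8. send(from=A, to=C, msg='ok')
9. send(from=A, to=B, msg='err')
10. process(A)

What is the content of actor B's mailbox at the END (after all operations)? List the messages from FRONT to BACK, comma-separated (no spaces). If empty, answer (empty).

After 1 (process(A)): A:[] B:[] C:[]
After 2 (send(from=C, to=B, msg='sync')): A:[] B:[sync] C:[]
After 3 (send(from=B, to=A, msg='tick')): A:[tick] B:[sync] C:[]
After 4 (process(B)): A:[tick] B:[] C:[]
After 5 (send(from=C, to=A, msg='ping')): A:[tick,ping] B:[] C:[]
After 6 (send(from=B, to=A, msg='ack')): A:[tick,ping,ack] B:[] C:[]
After 7 (send(from=C, to=A, msg='bye')): A:[tick,ping,ack,bye] B:[] C:[]
After 8 (send(from=A, to=C, msg='ok')): A:[tick,ping,ack,bye] B:[] C:[ok]
After 9 (send(from=A, to=B, msg='err')): A:[tick,ping,ack,bye] B:[err] C:[ok]
After 10 (process(A)): A:[ping,ack,bye] B:[err] C:[ok]

Answer: err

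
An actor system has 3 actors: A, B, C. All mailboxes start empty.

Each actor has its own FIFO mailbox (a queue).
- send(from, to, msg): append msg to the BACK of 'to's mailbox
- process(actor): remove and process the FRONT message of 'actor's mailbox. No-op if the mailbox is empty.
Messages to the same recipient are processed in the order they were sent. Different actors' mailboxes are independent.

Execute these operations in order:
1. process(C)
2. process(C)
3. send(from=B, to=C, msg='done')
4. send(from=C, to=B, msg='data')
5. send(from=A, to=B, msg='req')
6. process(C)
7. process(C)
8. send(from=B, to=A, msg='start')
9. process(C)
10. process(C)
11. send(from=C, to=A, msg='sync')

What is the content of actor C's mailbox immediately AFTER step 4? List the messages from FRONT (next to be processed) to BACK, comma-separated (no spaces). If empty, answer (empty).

After 1 (process(C)): A:[] B:[] C:[]
After 2 (process(C)): A:[] B:[] C:[]
After 3 (send(from=B, to=C, msg='done')): A:[] B:[] C:[done]
After 4 (send(from=C, to=B, msg='data')): A:[] B:[data] C:[done]

done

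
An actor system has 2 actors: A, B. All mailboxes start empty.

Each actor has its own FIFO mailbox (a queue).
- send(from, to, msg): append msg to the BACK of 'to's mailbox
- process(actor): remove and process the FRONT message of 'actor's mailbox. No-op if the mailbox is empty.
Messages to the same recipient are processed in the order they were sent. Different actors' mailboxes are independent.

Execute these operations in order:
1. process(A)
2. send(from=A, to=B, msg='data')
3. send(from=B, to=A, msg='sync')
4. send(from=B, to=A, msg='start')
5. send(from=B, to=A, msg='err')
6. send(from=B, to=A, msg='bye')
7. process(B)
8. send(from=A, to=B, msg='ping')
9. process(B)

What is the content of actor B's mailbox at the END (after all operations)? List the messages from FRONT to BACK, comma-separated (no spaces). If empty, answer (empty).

Answer: (empty)

Derivation:
After 1 (process(A)): A:[] B:[]
After 2 (send(from=A, to=B, msg='data')): A:[] B:[data]
After 3 (send(from=B, to=A, msg='sync')): A:[sync] B:[data]
After 4 (send(from=B, to=A, msg='start')): A:[sync,start] B:[data]
After 5 (send(from=B, to=A, msg='err')): A:[sync,start,err] B:[data]
After 6 (send(from=B, to=A, msg='bye')): A:[sync,start,err,bye] B:[data]
After 7 (process(B)): A:[sync,start,err,bye] B:[]
After 8 (send(from=A, to=B, msg='ping')): A:[sync,start,err,bye] B:[ping]
After 9 (process(B)): A:[sync,start,err,bye] B:[]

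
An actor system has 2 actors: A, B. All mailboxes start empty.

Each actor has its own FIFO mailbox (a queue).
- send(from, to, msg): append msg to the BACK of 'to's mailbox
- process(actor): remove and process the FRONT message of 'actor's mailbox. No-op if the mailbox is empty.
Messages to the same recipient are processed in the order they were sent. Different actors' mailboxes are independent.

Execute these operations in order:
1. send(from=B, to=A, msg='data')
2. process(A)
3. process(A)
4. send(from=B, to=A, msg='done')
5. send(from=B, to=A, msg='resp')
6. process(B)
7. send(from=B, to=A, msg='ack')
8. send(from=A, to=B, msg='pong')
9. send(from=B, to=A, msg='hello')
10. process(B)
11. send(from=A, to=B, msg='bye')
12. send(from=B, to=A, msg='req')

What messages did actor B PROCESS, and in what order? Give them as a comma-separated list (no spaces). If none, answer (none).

Answer: pong

Derivation:
After 1 (send(from=B, to=A, msg='data')): A:[data] B:[]
After 2 (process(A)): A:[] B:[]
After 3 (process(A)): A:[] B:[]
After 4 (send(from=B, to=A, msg='done')): A:[done] B:[]
After 5 (send(from=B, to=A, msg='resp')): A:[done,resp] B:[]
After 6 (process(B)): A:[done,resp] B:[]
After 7 (send(from=B, to=A, msg='ack')): A:[done,resp,ack] B:[]
After 8 (send(from=A, to=B, msg='pong')): A:[done,resp,ack] B:[pong]
After 9 (send(from=B, to=A, msg='hello')): A:[done,resp,ack,hello] B:[pong]
After 10 (process(B)): A:[done,resp,ack,hello] B:[]
After 11 (send(from=A, to=B, msg='bye')): A:[done,resp,ack,hello] B:[bye]
After 12 (send(from=B, to=A, msg='req')): A:[done,resp,ack,hello,req] B:[bye]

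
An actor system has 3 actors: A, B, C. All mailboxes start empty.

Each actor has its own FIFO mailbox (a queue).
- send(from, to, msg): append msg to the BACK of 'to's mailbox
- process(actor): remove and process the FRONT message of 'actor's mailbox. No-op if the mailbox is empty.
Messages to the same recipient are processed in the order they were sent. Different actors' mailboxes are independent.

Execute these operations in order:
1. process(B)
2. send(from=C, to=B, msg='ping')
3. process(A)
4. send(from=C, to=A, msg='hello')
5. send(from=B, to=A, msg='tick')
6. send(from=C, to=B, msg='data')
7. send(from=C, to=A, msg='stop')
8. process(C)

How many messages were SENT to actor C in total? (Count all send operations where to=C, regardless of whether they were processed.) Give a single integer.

Answer: 0

Derivation:
After 1 (process(B)): A:[] B:[] C:[]
After 2 (send(from=C, to=B, msg='ping')): A:[] B:[ping] C:[]
After 3 (process(A)): A:[] B:[ping] C:[]
After 4 (send(from=C, to=A, msg='hello')): A:[hello] B:[ping] C:[]
After 5 (send(from=B, to=A, msg='tick')): A:[hello,tick] B:[ping] C:[]
After 6 (send(from=C, to=B, msg='data')): A:[hello,tick] B:[ping,data] C:[]
After 7 (send(from=C, to=A, msg='stop')): A:[hello,tick,stop] B:[ping,data] C:[]
After 8 (process(C)): A:[hello,tick,stop] B:[ping,data] C:[]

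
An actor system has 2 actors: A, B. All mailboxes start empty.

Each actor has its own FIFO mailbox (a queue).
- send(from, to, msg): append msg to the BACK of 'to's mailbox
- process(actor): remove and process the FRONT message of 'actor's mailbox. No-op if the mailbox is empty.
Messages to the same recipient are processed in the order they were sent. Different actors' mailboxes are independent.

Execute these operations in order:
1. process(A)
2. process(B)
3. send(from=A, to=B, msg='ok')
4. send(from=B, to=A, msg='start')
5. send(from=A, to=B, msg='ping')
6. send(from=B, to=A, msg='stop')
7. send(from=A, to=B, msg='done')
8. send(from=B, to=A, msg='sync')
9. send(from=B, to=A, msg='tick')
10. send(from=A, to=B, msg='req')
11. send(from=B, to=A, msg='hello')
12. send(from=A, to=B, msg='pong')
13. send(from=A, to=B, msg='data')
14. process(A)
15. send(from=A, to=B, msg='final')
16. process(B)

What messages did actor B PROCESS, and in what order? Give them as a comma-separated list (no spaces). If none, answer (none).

After 1 (process(A)): A:[] B:[]
After 2 (process(B)): A:[] B:[]
After 3 (send(from=A, to=B, msg='ok')): A:[] B:[ok]
After 4 (send(from=B, to=A, msg='start')): A:[start] B:[ok]
After 5 (send(from=A, to=B, msg='ping')): A:[start] B:[ok,ping]
After 6 (send(from=B, to=A, msg='stop')): A:[start,stop] B:[ok,ping]
After 7 (send(from=A, to=B, msg='done')): A:[start,stop] B:[ok,ping,done]
After 8 (send(from=B, to=A, msg='sync')): A:[start,stop,sync] B:[ok,ping,done]
After 9 (send(from=B, to=A, msg='tick')): A:[start,stop,sync,tick] B:[ok,ping,done]
After 10 (send(from=A, to=B, msg='req')): A:[start,stop,sync,tick] B:[ok,ping,done,req]
After 11 (send(from=B, to=A, msg='hello')): A:[start,stop,sync,tick,hello] B:[ok,ping,done,req]
After 12 (send(from=A, to=B, msg='pong')): A:[start,stop,sync,tick,hello] B:[ok,ping,done,req,pong]
After 13 (send(from=A, to=B, msg='data')): A:[start,stop,sync,tick,hello] B:[ok,ping,done,req,pong,data]
After 14 (process(A)): A:[stop,sync,tick,hello] B:[ok,ping,done,req,pong,data]
After 15 (send(from=A, to=B, msg='final')): A:[stop,sync,tick,hello] B:[ok,ping,done,req,pong,data,final]
After 16 (process(B)): A:[stop,sync,tick,hello] B:[ping,done,req,pong,data,final]

Answer: ok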